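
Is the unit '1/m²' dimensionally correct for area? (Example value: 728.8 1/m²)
No

area has SI base units: m^2
1/m² does NOT reduce to m^2; a valid unit for area would be e.g. m².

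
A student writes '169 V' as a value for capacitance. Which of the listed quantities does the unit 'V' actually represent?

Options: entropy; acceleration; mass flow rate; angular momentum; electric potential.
electric potential

capacitance should have units dimensionally equivalent to A^2 * s^4 / (kg * m^2) (e.g. F).
The given unit 'V' reduces to kg * m^2 / (A * s^3). Of the listed options, that is the dimensionality of electric potential.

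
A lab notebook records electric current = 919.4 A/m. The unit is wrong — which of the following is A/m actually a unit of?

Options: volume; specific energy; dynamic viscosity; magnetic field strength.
magnetic field strength

electric current should have units dimensionally equivalent to A (e.g. A).
The given unit 'A/m' reduces to A / m. Of the listed options, that is the dimensionality of magnetic field strength.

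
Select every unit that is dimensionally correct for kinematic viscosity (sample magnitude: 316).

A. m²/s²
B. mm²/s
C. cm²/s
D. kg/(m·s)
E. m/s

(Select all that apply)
B, C

kinematic viscosity has SI base units: m^2 / s

Checking each option against m^2 / s:
  A. m²/s²: ✗ does not match
  B. mm²/s: ✓ matches
  C. cm²/s: ✓ matches
  D. kg/(m·s): ✗ does not match
  E. m/s: ✗ does not match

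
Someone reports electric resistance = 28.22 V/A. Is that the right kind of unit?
Yes

electric resistance has SI base units: kg * m^2 / (A^2 * s^3)
V/A reduces to the same SI base units, so it is a valid unit for electric resistance.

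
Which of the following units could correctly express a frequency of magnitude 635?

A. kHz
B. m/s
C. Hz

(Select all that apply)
A, C

frequency has SI base units: 1 / s

Checking each option against 1 / s:
  A. kHz: ✓ matches
  B. m/s: ✗ does not match
  C. Hz: ✓ matches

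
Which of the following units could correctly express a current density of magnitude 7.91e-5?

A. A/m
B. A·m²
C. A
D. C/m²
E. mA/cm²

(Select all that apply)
E

current density has SI base units: A / m^2

Checking each option against A / m^2:
  A. A/m: ✗ does not match
  B. A·m²: ✗ does not match
  C. A: ✗ does not match
  D. C/m²: ✗ does not match
  E. mA/cm²: ✓ matches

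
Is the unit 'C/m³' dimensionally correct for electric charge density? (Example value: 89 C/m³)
Yes

electric charge density has SI base units: A * s / m^3
C/m³ reduces to the same SI base units, so it is a valid unit for electric charge density.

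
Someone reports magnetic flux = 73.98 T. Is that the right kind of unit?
No

magnetic flux has SI base units: kg * m^2 / (A * s^2)
T does NOT reduce to kg * m^2 / (A * s^2); a valid unit for magnetic flux would be e.g. Wb.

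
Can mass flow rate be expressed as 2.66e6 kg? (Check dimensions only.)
No

mass flow rate has SI base units: kg / s
kg does NOT reduce to kg / s; a valid unit for mass flow rate would be e.g. kg/s.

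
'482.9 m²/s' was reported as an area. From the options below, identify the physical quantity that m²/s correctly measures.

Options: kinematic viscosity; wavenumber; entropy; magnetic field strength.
kinematic viscosity

area should have units dimensionally equivalent to m^2 (e.g. m²).
The given unit 'm²/s' reduces to m^2 / s. Of the listed options, that is the dimensionality of kinematic viscosity.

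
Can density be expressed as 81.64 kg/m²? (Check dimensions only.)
No

density has SI base units: kg / m^3
kg/m² does NOT reduce to kg / m^3; a valid unit for density would be e.g. kg/m³.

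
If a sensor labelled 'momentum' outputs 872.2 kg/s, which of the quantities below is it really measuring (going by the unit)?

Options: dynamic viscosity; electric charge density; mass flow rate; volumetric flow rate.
mass flow rate

momentum should have units dimensionally equivalent to kg * m / s (e.g. kg·m/s).
The given unit 'kg/s' reduces to kg / s. Of the listed options, that is the dimensionality of mass flow rate.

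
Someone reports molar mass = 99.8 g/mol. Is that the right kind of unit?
Yes

molar mass has SI base units: kg / mol
g/mol reduces to the same SI base units, so it is a valid unit for molar mass.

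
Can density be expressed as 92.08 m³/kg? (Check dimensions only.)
No

density has SI base units: kg / m^3
m³/kg does NOT reduce to kg / m^3; a valid unit for density would be e.g. kg/m³.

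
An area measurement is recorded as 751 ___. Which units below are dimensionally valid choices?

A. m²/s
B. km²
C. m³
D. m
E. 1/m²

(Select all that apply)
B

area has SI base units: m^2

Checking each option against m^2:
  A. m²/s: ✗ does not match
  B. km²: ✓ matches
  C. m³: ✗ does not match
  D. m: ✗ does not match
  E. 1/m²: ✗ does not match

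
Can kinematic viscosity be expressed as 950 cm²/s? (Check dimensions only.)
Yes

kinematic viscosity has SI base units: m^2 / s
cm²/s reduces to the same SI base units, so it is a valid unit for kinematic viscosity.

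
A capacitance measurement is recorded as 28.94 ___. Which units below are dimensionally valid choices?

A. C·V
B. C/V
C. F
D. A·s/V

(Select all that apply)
B, C, D

capacitance has SI base units: A^2 * s^4 / (kg * m^2)

Checking each option against A^2 * s^4 / (kg * m^2):
  A. C·V: ✗ does not match
  B. C/V: ✓ matches
  C. F: ✓ matches
  D. A·s/V: ✓ matches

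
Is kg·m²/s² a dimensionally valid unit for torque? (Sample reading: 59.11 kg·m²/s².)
Yes

torque has SI base units: kg * m^2 / s^2
kg·m²/s² reduces to the same SI base units, so it is a valid unit for torque.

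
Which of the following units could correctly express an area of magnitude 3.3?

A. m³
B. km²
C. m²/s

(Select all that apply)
B

area has SI base units: m^2

Checking each option against m^2:
  A. m³: ✗ does not match
  B. km²: ✓ matches
  C. m²/s: ✗ does not match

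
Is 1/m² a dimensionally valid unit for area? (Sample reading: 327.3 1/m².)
No

area has SI base units: m^2
1/m² does NOT reduce to m^2; a valid unit for area would be e.g. m².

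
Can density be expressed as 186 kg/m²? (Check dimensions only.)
No

density has SI base units: kg / m^3
kg/m² does NOT reduce to kg / m^3; a valid unit for density would be e.g. kg/m³.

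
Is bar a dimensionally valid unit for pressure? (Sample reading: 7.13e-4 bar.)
Yes

pressure has SI base units: kg / (m * s^2)
bar reduces to the same SI base units, so it is a valid unit for pressure.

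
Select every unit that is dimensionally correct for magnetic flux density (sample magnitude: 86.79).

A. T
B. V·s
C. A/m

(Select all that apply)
A

magnetic flux density has SI base units: kg / (A * s^2)

Checking each option against kg / (A * s^2):
  A. T: ✓ matches
  B. V·s: ✗ does not match
  C. A/m: ✗ does not match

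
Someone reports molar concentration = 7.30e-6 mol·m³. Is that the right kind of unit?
No

molar concentration has SI base units: mol / m^3
mol·m³ does NOT reduce to mol / m^3; a valid unit for molar concentration would be e.g. mol/m³.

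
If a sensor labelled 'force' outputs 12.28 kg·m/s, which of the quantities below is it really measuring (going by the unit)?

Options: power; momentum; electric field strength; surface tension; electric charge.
momentum

force should have units dimensionally equivalent to kg * m / s^2 (e.g. N).
The given unit 'kg·m/s' reduces to kg * m / s. Of the listed options, that is the dimensionality of momentum.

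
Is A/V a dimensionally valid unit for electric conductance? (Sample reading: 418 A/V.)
Yes

electric conductance has SI base units: A^2 * s^3 / (kg * m^2)
A/V reduces to the same SI base units, so it is a valid unit for electric conductance.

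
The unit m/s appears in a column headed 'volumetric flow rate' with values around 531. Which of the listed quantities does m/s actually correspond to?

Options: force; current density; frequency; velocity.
velocity

volumetric flow rate should have units dimensionally equivalent to m^3 / s (e.g. m³/s).
The given unit 'm/s' reduces to m / s. Of the listed options, that is the dimensionality of velocity.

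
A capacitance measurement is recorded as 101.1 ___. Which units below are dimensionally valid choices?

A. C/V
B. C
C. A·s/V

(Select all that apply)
A, C

capacitance has SI base units: A^2 * s^4 / (kg * m^2)

Checking each option against A^2 * s^4 / (kg * m^2):
  A. C/V: ✓ matches
  B. C: ✗ does not match
  C. A·s/V: ✓ matches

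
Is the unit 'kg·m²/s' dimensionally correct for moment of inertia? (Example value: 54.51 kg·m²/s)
No

moment of inertia has SI base units: kg * m^2
kg·m²/s does NOT reduce to kg * m^2; a valid unit for moment of inertia would be e.g. kg·m².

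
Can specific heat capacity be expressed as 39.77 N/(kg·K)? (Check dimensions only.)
No

specific heat capacity has SI base units: m^2 / (s^2 * K)
N/(kg·K) does NOT reduce to m^2 / (s^2 * K); a valid unit for specific heat capacity would be e.g. J/(kg·K).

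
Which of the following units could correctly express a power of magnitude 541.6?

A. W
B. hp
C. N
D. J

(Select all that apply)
A, B

power has SI base units: kg * m^2 / s^3

Checking each option against kg * m^2 / s^3:
  A. W: ✓ matches
  B. hp: ✓ matches
  C. N: ✗ does not match
  D. J: ✗ does not match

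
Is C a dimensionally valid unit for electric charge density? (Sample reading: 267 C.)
No

electric charge density has SI base units: A * s / m^3
C does NOT reduce to A * s / m^3; a valid unit for electric charge density would be e.g. C/m³.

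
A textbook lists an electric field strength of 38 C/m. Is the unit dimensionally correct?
No

electric field strength has SI base units: kg * m / (A * s^3)
C/m does NOT reduce to kg * m / (A * s^3); a valid unit for electric field strength would be e.g. V/m.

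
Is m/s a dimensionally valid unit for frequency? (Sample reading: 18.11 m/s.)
No

frequency has SI base units: 1 / s
m/s does NOT reduce to 1 / s; a valid unit for frequency would be e.g. Hz.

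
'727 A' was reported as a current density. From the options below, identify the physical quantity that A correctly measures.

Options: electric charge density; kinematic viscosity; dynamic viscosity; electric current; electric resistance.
electric current

current density should have units dimensionally equivalent to A / m^2 (e.g. A/m²).
The given unit 'A' reduces to A. Of the listed options, that is the dimensionality of electric current.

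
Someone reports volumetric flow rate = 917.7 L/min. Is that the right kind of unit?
Yes

volumetric flow rate has SI base units: m^3 / s
L/min reduces to the same SI base units, so it is a valid unit for volumetric flow rate.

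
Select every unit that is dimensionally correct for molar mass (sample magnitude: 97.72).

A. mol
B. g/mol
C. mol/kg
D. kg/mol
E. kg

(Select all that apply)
B, D

molar mass has SI base units: kg / mol

Checking each option against kg / mol:
  A. mol: ✗ does not match
  B. g/mol: ✓ matches
  C. mol/kg: ✗ does not match
  D. kg/mol: ✓ matches
  E. kg: ✗ does not match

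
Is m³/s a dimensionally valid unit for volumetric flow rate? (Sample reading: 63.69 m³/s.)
Yes

volumetric flow rate has SI base units: m^3 / s
m³/s reduces to the same SI base units, so it is a valid unit for volumetric flow rate.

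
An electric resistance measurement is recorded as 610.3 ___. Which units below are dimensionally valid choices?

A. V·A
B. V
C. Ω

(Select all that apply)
C

electric resistance has SI base units: kg * m^2 / (A^2 * s^3)

Checking each option against kg * m^2 / (A^2 * s^3):
  A. V·A: ✗ does not match
  B. V: ✗ does not match
  C. Ω: ✓ matches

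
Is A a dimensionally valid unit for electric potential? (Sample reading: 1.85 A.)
No

electric potential has SI base units: kg * m^2 / (A * s^3)
A does NOT reduce to kg * m^2 / (A * s^3); a valid unit for electric potential would be e.g. V.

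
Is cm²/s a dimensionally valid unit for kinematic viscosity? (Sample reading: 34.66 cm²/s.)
Yes

kinematic viscosity has SI base units: m^2 / s
cm²/s reduces to the same SI base units, so it is a valid unit for kinematic viscosity.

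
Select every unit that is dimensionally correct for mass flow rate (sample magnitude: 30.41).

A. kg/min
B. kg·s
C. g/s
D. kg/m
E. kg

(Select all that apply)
A, C

mass flow rate has SI base units: kg / s

Checking each option against kg / s:
  A. kg/min: ✓ matches
  B. kg·s: ✗ does not match
  C. g/s: ✓ matches
  D. kg/m: ✗ does not match
  E. kg: ✗ does not match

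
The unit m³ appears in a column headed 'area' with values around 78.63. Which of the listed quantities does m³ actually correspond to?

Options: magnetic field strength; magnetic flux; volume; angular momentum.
volume

area should have units dimensionally equivalent to m^2 (e.g. m²).
The given unit 'm³' reduces to m^3. Of the listed options, that is the dimensionality of volume.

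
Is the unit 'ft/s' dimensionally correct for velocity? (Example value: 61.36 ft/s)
Yes

velocity has SI base units: m / s
ft/s reduces to the same SI base units, so it is a valid unit for velocity.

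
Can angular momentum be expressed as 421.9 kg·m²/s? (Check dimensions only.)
Yes

angular momentum has SI base units: kg * m^2 / s
kg·m²/s reduces to the same SI base units, so it is a valid unit for angular momentum.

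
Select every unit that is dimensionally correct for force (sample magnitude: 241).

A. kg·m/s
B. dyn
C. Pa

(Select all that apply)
B

force has SI base units: kg * m / s^2

Checking each option against kg * m / s^2:
  A. kg·m/s: ✗ does not match
  B. dyn: ✓ matches
  C. Pa: ✗ does not match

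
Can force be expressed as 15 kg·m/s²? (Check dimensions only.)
Yes

force has SI base units: kg * m / s^2
kg·m/s² reduces to the same SI base units, so it is a valid unit for force.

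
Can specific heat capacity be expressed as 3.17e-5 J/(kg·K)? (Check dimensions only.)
Yes

specific heat capacity has SI base units: m^2 / (s^2 * K)
J/(kg·K) reduces to the same SI base units, so it is a valid unit for specific heat capacity.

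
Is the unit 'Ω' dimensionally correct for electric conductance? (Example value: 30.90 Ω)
No

electric conductance has SI base units: A^2 * s^3 / (kg * m^2)
Ω does NOT reduce to A^2 * s^3 / (kg * m^2); a valid unit for electric conductance would be e.g. S.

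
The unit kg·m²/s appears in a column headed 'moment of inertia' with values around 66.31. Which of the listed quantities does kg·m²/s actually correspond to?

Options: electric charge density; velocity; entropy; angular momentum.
angular momentum

moment of inertia should have units dimensionally equivalent to kg * m^2 (e.g. kg·m²).
The given unit 'kg·m²/s' reduces to kg * m^2 / s. Of the listed options, that is the dimensionality of angular momentum.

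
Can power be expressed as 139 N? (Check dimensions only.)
No

power has SI base units: kg * m^2 / s^3
N does NOT reduce to kg * m^2 / s^3; a valid unit for power would be e.g. W.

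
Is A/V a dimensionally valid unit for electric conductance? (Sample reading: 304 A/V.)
Yes

electric conductance has SI base units: A^2 * s^3 / (kg * m^2)
A/V reduces to the same SI base units, so it is a valid unit for electric conductance.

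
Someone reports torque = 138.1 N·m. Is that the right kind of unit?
Yes

torque has SI base units: kg * m^2 / s^2
N·m reduces to the same SI base units, so it is a valid unit for torque.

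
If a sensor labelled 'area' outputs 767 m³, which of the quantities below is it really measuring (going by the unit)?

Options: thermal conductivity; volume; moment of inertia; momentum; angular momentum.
volume

area should have units dimensionally equivalent to m^2 (e.g. m²).
The given unit 'm³' reduces to m^3. Of the listed options, that is the dimensionality of volume.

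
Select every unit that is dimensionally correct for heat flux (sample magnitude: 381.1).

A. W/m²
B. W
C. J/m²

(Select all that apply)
A

heat flux has SI base units: kg / s^3

Checking each option against kg / s^3:
  A. W/m²: ✓ matches
  B. W: ✗ does not match
  C. J/m²: ✗ does not match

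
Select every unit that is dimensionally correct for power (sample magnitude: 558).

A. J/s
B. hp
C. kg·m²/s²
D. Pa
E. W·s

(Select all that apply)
A, B

power has SI base units: kg * m^2 / s^3

Checking each option against kg * m^2 / s^3:
  A. J/s: ✓ matches
  B. hp: ✓ matches
  C. kg·m²/s²: ✗ does not match
  D. Pa: ✗ does not match
  E. W·s: ✗ does not match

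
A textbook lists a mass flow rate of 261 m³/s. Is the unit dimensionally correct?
No

mass flow rate has SI base units: kg / s
m³/s does NOT reduce to kg / s; a valid unit for mass flow rate would be e.g. kg/s.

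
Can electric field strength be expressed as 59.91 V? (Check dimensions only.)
No

electric field strength has SI base units: kg * m / (A * s^3)
V does NOT reduce to kg * m / (A * s^3); a valid unit for electric field strength would be e.g. V/m.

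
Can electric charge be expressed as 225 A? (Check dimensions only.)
No

electric charge has SI base units: A * s
A does NOT reduce to A * s; a valid unit for electric charge would be e.g. C.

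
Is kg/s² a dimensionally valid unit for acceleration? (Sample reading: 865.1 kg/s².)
No

acceleration has SI base units: m / s^2
kg/s² does NOT reduce to m / s^2; a valid unit for acceleration would be e.g. m/s².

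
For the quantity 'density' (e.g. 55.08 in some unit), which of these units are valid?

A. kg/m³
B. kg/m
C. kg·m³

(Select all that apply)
A

density has SI base units: kg / m^3

Checking each option against kg / m^3:
  A. kg/m³: ✓ matches
  B. kg/m: ✗ does not match
  C. kg·m³: ✗ does not match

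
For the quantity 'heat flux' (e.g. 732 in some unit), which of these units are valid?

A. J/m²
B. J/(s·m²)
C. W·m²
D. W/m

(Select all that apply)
B

heat flux has SI base units: kg / s^3

Checking each option against kg / s^3:
  A. J/m²: ✗ does not match
  B. J/(s·m²): ✓ matches
  C. W·m²: ✗ does not match
  D. W/m: ✗ does not match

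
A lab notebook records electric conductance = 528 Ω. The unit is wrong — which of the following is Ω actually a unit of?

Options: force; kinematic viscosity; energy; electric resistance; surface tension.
electric resistance

electric conductance should have units dimensionally equivalent to A^2 * s^3 / (kg * m^2) (e.g. S).
The given unit 'Ω' reduces to kg * m^2 / (A^2 * s^3). Of the listed options, that is the dimensionality of electric resistance.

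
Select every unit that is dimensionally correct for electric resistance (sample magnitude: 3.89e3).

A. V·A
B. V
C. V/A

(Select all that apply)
C

electric resistance has SI base units: kg * m^2 / (A^2 * s^3)

Checking each option against kg * m^2 / (A^2 * s^3):
  A. V·A: ✗ does not match
  B. V: ✗ does not match
  C. V/A: ✓ matches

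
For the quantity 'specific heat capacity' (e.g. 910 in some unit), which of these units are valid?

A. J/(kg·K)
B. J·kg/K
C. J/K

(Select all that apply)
A

specific heat capacity has SI base units: m^2 / (s^2 * K)

Checking each option against m^2 / (s^2 * K):
  A. J/(kg·K): ✓ matches
  B. J·kg/K: ✗ does not match
  C. J/K: ✗ does not match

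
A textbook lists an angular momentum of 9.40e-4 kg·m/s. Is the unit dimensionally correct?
No

angular momentum has SI base units: kg * m^2 / s
kg·m/s does NOT reduce to kg * m^2 / s; a valid unit for angular momentum would be e.g. kg·m²/s.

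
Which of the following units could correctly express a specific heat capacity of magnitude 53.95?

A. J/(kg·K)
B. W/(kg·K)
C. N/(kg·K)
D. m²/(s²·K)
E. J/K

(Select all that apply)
A, D

specific heat capacity has SI base units: m^2 / (s^2 * K)

Checking each option against m^2 / (s^2 * K):
  A. J/(kg·K): ✓ matches
  B. W/(kg·K): ✗ does not match
  C. N/(kg·K): ✗ does not match
  D. m²/(s²·K): ✓ matches
  E. J/K: ✗ does not match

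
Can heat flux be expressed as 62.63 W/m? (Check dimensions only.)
No

heat flux has SI base units: kg / s^3
W/m does NOT reduce to kg / s^3; a valid unit for heat flux would be e.g. W/m².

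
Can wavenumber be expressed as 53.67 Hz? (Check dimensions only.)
No

wavenumber has SI base units: 1 / m
Hz does NOT reduce to 1 / m; a valid unit for wavenumber would be e.g. 1/m.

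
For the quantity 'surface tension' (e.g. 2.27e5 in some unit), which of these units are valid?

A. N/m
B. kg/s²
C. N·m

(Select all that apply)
A, B

surface tension has SI base units: kg / s^2

Checking each option against kg / s^2:
  A. N/m: ✓ matches
  B. kg/s²: ✓ matches
  C. N·m: ✗ does not match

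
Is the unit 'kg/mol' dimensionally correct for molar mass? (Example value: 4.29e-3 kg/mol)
Yes

molar mass has SI base units: kg / mol
kg/mol reduces to the same SI base units, so it is a valid unit for molar mass.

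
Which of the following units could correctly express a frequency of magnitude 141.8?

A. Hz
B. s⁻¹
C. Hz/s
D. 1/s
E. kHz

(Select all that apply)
A, B, D, E

frequency has SI base units: 1 / s

Checking each option against 1 / s:
  A. Hz: ✓ matches
  B. s⁻¹: ✓ matches
  C. Hz/s: ✗ does not match
  D. 1/s: ✓ matches
  E. kHz: ✓ matches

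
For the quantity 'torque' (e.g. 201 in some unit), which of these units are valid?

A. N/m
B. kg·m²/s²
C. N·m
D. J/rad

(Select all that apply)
B, C, D

torque has SI base units: kg * m^2 / s^2

Checking each option against kg * m^2 / s^2:
  A. N/m: ✗ does not match
  B. kg·m²/s²: ✓ matches
  C. N·m: ✓ matches
  D. J/rad: ✓ matches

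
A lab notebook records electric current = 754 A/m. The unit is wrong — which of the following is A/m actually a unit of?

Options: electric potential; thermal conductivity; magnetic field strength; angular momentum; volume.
magnetic field strength

electric current should have units dimensionally equivalent to A (e.g. A).
The given unit 'A/m' reduces to A / m. Of the listed options, that is the dimensionality of magnetic field strength.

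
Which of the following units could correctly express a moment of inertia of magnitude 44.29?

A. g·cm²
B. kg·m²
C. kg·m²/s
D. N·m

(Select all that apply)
A, B

moment of inertia has SI base units: kg * m^2

Checking each option against kg * m^2:
  A. g·cm²: ✓ matches
  B. kg·m²: ✓ matches
  C. kg·m²/s: ✗ does not match
  D. N·m: ✗ does not match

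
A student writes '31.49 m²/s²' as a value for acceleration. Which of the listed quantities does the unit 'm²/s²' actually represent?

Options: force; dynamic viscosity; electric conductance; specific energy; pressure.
specific energy

acceleration should have units dimensionally equivalent to m / s^2 (e.g. m/s²).
The given unit 'm²/s²' reduces to m^2 / s^2. Of the listed options, that is the dimensionality of specific energy.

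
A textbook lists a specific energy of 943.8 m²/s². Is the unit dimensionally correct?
Yes

specific energy has SI base units: m^2 / s^2
m²/s² reduces to the same SI base units, so it is a valid unit for specific energy.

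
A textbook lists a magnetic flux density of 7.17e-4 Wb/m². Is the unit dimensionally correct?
Yes

magnetic flux density has SI base units: kg / (A * s^2)
Wb/m² reduces to the same SI base units, so it is a valid unit for magnetic flux density.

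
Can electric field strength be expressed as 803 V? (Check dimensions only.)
No

electric field strength has SI base units: kg * m / (A * s^3)
V does NOT reduce to kg * m / (A * s^3); a valid unit for electric field strength would be e.g. V/m.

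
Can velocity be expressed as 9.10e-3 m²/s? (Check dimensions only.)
No

velocity has SI base units: m / s
m²/s does NOT reduce to m / s; a valid unit for velocity would be e.g. m/s.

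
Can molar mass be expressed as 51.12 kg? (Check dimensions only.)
No

molar mass has SI base units: kg / mol
kg does NOT reduce to kg / mol; a valid unit for molar mass would be e.g. kg/mol.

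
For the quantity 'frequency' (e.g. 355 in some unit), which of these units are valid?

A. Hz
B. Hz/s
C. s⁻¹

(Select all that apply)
A, C

frequency has SI base units: 1 / s

Checking each option against 1 / s:
  A. Hz: ✓ matches
  B. Hz/s: ✗ does not match
  C. s⁻¹: ✓ matches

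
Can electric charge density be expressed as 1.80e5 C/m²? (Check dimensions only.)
No

electric charge density has SI base units: A * s / m^3
C/m² does NOT reduce to A * s / m^3; a valid unit for electric charge density would be e.g. C/m³.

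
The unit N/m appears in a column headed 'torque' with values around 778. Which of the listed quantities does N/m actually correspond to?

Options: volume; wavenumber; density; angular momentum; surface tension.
surface tension

torque should have units dimensionally equivalent to kg * m^2 / s^2 (e.g. N·m).
The given unit 'N/m' reduces to kg / s^2. Of the listed options, that is the dimensionality of surface tension.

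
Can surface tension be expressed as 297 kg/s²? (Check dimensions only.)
Yes

surface tension has SI base units: kg / s^2
kg/s² reduces to the same SI base units, so it is a valid unit for surface tension.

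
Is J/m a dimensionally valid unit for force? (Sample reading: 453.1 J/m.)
Yes

force has SI base units: kg * m / s^2
J/m reduces to the same SI base units, so it is a valid unit for force.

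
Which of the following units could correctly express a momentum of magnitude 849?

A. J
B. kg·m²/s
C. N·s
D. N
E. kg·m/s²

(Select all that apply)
C

momentum has SI base units: kg * m / s

Checking each option against kg * m / s:
  A. J: ✗ does not match
  B. kg·m²/s: ✗ does not match
  C. N·s: ✓ matches
  D. N: ✗ does not match
  E. kg·m/s²: ✗ does not match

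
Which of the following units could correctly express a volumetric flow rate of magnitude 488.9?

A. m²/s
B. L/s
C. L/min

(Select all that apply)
B, C

volumetric flow rate has SI base units: m^3 / s

Checking each option against m^3 / s:
  A. m²/s: ✗ does not match
  B. L/s: ✓ matches
  C. L/min: ✓ matches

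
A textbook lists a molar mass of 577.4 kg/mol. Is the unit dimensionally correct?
Yes

molar mass has SI base units: kg / mol
kg/mol reduces to the same SI base units, so it is a valid unit for molar mass.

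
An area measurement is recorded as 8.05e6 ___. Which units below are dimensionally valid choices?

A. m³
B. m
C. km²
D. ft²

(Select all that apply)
C, D

area has SI base units: m^2

Checking each option against m^2:
  A. m³: ✗ does not match
  B. m: ✗ does not match
  C. km²: ✓ matches
  D. ft²: ✓ matches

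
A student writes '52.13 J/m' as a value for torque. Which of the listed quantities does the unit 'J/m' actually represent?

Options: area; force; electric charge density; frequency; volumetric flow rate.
force

torque should have units dimensionally equivalent to kg * m^2 / s^2 (e.g. N·m).
The given unit 'J/m' reduces to kg * m / s^2. Of the listed options, that is the dimensionality of force.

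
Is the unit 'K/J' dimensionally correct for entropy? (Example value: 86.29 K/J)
No

entropy has SI base units: kg * m^2 / (s^2 * K)
K/J does NOT reduce to kg * m^2 / (s^2 * K); a valid unit for entropy would be e.g. J/K.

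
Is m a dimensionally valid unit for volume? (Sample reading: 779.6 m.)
No

volume has SI base units: m^3
m does NOT reduce to m^3; a valid unit for volume would be e.g. m³.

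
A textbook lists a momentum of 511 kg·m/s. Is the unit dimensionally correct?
Yes

momentum has SI base units: kg * m / s
kg·m/s reduces to the same SI base units, so it is a valid unit for momentum.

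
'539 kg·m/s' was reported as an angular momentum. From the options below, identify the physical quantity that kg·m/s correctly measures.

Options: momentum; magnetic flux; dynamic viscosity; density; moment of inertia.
momentum

angular momentum should have units dimensionally equivalent to kg * m^2 / s (e.g. kg·m²/s).
The given unit 'kg·m/s' reduces to kg * m / s. Of the listed options, that is the dimensionality of momentum.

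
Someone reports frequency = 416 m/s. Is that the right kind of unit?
No

frequency has SI base units: 1 / s
m/s does NOT reduce to 1 / s; a valid unit for frequency would be e.g. Hz.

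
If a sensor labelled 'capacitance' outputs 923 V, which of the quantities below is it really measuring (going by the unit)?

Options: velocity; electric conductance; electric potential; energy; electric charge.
electric potential

capacitance should have units dimensionally equivalent to A^2 * s^4 / (kg * m^2) (e.g. F).
The given unit 'V' reduces to kg * m^2 / (A * s^3). Of the listed options, that is the dimensionality of electric potential.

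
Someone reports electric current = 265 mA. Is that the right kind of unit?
Yes

electric current has SI base units: A
mA reduces to the same SI base units, so it is a valid unit for electric current.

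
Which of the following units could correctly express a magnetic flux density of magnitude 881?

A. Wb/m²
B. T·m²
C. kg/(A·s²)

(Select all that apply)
A, C

magnetic flux density has SI base units: kg / (A * s^2)

Checking each option against kg / (A * s^2):
  A. Wb/m²: ✓ matches
  B. T·m²: ✗ does not match
  C. kg/(A·s²): ✓ matches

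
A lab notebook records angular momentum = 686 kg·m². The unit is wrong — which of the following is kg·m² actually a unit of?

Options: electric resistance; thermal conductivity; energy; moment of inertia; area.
moment of inertia

angular momentum should have units dimensionally equivalent to kg * m^2 / s (e.g. kg·m²/s).
The given unit 'kg·m²' reduces to kg * m^2. Of the listed options, that is the dimensionality of moment of inertia.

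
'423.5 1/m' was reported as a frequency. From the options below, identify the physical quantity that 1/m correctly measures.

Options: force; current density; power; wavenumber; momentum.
wavenumber

frequency should have units dimensionally equivalent to 1 / s (e.g. Hz).
The given unit '1/m' reduces to 1 / m. Of the listed options, that is the dimensionality of wavenumber.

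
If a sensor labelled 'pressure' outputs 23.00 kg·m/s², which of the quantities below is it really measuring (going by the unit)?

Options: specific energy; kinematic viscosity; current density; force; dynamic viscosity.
force

pressure should have units dimensionally equivalent to kg / (m * s^2) (e.g. Pa).
The given unit 'kg·m/s²' reduces to kg * m / s^2. Of the listed options, that is the dimensionality of force.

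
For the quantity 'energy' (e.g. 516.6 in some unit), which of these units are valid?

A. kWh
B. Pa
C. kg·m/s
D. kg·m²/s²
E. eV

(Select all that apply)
A, D, E

energy has SI base units: kg * m^2 / s^2

Checking each option against kg * m^2 / s^2:
  A. kWh: ✓ matches
  B. Pa: ✗ does not match
  C. kg·m/s: ✗ does not match
  D. kg·m²/s²: ✓ matches
  E. eV: ✓ matches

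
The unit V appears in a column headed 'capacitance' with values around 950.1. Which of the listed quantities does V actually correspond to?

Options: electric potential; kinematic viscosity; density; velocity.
electric potential

capacitance should have units dimensionally equivalent to A^2 * s^4 / (kg * m^2) (e.g. F).
The given unit 'V' reduces to kg * m^2 / (A * s^3). Of the listed options, that is the dimensionality of electric potential.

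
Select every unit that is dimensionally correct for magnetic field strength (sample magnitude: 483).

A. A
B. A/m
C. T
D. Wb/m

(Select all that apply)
B

magnetic field strength has SI base units: A / m

Checking each option against A / m:
  A. A: ✗ does not match
  B. A/m: ✓ matches
  C. T: ✗ does not match
  D. Wb/m: ✗ does not match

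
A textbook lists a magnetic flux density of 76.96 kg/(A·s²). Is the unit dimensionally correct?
Yes

magnetic flux density has SI base units: kg / (A * s^2)
kg/(A·s²) reduces to the same SI base units, so it is a valid unit for magnetic flux density.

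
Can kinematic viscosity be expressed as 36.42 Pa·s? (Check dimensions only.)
No

kinematic viscosity has SI base units: m^2 / s
Pa·s does NOT reduce to m^2 / s; a valid unit for kinematic viscosity would be e.g. m²/s.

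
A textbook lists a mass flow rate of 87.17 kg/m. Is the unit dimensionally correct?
No

mass flow rate has SI base units: kg / s
kg/m does NOT reduce to kg / s; a valid unit for mass flow rate would be e.g. kg/s.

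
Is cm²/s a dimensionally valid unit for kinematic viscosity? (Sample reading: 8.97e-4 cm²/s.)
Yes

kinematic viscosity has SI base units: m^2 / s
cm²/s reduces to the same SI base units, so it is a valid unit for kinematic viscosity.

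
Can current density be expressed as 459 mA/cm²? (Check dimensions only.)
Yes

current density has SI base units: A / m^2
mA/cm² reduces to the same SI base units, so it is a valid unit for current density.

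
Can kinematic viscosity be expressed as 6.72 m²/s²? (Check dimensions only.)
No

kinematic viscosity has SI base units: m^2 / s
m²/s² does NOT reduce to m^2 / s; a valid unit for kinematic viscosity would be e.g. m²/s.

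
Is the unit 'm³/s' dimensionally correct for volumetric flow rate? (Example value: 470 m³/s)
Yes

volumetric flow rate has SI base units: m^3 / s
m³/s reduces to the same SI base units, so it is a valid unit for volumetric flow rate.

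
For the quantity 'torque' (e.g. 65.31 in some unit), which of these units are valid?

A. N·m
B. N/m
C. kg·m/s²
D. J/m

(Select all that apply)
A

torque has SI base units: kg * m^2 / s^2

Checking each option against kg * m^2 / s^2:
  A. N·m: ✓ matches
  B. N/m: ✗ does not match
  C. kg·m/s²: ✗ does not match
  D. J/m: ✗ does not match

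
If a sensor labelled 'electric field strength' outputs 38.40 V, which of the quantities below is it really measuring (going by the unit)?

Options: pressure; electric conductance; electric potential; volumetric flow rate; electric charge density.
electric potential

electric field strength should have units dimensionally equivalent to kg * m / (A * s^3) (e.g. V/m).
The given unit 'V' reduces to kg * m^2 / (A * s^3). Of the listed options, that is the dimensionality of electric potential.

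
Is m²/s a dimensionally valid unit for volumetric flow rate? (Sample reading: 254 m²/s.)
No

volumetric flow rate has SI base units: m^3 / s
m²/s does NOT reduce to m^3 / s; a valid unit for volumetric flow rate would be e.g. m³/s.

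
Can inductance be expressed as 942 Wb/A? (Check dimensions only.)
Yes

inductance has SI base units: kg * m^2 / (A^2 * s^2)
Wb/A reduces to the same SI base units, so it is a valid unit for inductance.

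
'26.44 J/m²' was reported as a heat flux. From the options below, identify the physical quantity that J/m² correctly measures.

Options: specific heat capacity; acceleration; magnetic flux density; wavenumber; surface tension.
surface tension

heat flux should have units dimensionally equivalent to kg / s^3 (e.g. W/m²).
The given unit 'J/m²' reduces to kg / s^2. Of the listed options, that is the dimensionality of surface tension.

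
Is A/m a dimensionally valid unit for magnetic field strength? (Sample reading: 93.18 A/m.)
Yes

magnetic field strength has SI base units: A / m
A/m reduces to the same SI base units, so it is a valid unit for magnetic field strength.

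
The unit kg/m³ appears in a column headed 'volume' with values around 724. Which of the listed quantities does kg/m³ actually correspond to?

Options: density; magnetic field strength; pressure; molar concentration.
density

volume should have units dimensionally equivalent to m^3 (e.g. m³).
The given unit 'kg/m³' reduces to kg / m^3. Of the listed options, that is the dimensionality of density.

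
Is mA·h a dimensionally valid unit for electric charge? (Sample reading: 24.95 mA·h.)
Yes

electric charge has SI base units: A * s
mA·h reduces to the same SI base units, so it is a valid unit for electric charge.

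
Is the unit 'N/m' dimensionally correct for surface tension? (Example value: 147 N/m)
Yes

surface tension has SI base units: kg / s^2
N/m reduces to the same SI base units, so it is a valid unit for surface tension.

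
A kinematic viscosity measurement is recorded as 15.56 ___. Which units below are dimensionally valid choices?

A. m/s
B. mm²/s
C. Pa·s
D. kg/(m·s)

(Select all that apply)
B

kinematic viscosity has SI base units: m^2 / s

Checking each option against m^2 / s:
  A. m/s: ✗ does not match
  B. mm²/s: ✓ matches
  C. Pa·s: ✗ does not match
  D. kg/(m·s): ✗ does not match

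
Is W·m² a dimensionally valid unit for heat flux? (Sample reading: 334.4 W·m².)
No

heat flux has SI base units: kg / s^3
W·m² does NOT reduce to kg / s^3; a valid unit for heat flux would be e.g. W/m².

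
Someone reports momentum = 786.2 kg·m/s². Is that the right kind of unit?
No

momentum has SI base units: kg * m / s
kg·m/s² does NOT reduce to kg * m / s; a valid unit for momentum would be e.g. kg·m/s.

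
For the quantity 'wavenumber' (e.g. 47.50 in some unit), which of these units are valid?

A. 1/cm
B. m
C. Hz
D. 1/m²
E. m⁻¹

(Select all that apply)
A, E

wavenumber has SI base units: 1 / m

Checking each option against 1 / m:
  A. 1/cm: ✓ matches
  B. m: ✗ does not match
  C. Hz: ✗ does not match
  D. 1/m²: ✗ does not match
  E. m⁻¹: ✓ matches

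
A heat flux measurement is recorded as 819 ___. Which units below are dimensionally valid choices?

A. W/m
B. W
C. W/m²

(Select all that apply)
C

heat flux has SI base units: kg / s^3

Checking each option against kg / s^3:
  A. W/m: ✗ does not match
  B. W: ✗ does not match
  C. W/m²: ✓ matches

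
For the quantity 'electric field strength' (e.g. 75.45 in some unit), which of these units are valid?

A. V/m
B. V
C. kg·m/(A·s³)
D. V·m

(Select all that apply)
A, C

electric field strength has SI base units: kg * m / (A * s^3)

Checking each option against kg * m / (A * s^3):
  A. V/m: ✓ matches
  B. V: ✗ does not match
  C. kg·m/(A·s³): ✓ matches
  D. V·m: ✗ does not match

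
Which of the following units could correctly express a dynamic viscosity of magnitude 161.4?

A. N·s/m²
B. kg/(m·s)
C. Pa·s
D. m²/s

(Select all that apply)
A, B, C

dynamic viscosity has SI base units: kg / (m * s)

Checking each option against kg / (m * s):
  A. N·s/m²: ✓ matches
  B. kg/(m·s): ✓ matches
  C. Pa·s: ✓ matches
  D. m²/s: ✗ does not match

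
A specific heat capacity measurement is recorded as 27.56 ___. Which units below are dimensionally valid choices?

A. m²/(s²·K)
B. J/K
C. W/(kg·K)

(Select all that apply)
A

specific heat capacity has SI base units: m^2 / (s^2 * K)

Checking each option against m^2 / (s^2 * K):
  A. m²/(s²·K): ✓ matches
  B. J/K: ✗ does not match
  C. W/(kg·K): ✗ does not match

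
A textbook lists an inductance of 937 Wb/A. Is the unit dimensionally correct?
Yes

inductance has SI base units: kg * m^2 / (A^2 * s^2)
Wb/A reduces to the same SI base units, so it is a valid unit for inductance.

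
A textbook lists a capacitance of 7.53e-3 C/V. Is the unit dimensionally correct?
Yes

capacitance has SI base units: A^2 * s^4 / (kg * m^2)
C/V reduces to the same SI base units, so it is a valid unit for capacitance.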